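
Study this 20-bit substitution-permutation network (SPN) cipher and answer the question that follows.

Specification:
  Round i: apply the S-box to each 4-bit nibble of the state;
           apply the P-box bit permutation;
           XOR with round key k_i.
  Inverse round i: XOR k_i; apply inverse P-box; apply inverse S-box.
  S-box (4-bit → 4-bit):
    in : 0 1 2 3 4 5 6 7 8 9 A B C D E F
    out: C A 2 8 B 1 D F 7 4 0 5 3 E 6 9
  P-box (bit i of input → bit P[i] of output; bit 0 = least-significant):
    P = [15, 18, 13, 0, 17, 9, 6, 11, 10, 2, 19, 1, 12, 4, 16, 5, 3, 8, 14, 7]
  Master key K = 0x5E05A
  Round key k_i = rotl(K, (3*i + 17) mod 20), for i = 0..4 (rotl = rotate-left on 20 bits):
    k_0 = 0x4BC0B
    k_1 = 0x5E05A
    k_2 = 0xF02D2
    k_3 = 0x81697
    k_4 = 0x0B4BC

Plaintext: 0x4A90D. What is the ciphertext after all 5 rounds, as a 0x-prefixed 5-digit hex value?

s_0 = plaintext = 0x4A90D
s_1 = Round(s_0, k_0) = 0x895C2
s_2 = Round(s_1, k_1) = 0x2A752
s_3 = Round(s_2, k_2) = 0x107D4
s_4 = Round(s_3, k_3) = 0x59970
s_5 = Round(s_4, k_4) = 0xB9EF5

0xB9EF5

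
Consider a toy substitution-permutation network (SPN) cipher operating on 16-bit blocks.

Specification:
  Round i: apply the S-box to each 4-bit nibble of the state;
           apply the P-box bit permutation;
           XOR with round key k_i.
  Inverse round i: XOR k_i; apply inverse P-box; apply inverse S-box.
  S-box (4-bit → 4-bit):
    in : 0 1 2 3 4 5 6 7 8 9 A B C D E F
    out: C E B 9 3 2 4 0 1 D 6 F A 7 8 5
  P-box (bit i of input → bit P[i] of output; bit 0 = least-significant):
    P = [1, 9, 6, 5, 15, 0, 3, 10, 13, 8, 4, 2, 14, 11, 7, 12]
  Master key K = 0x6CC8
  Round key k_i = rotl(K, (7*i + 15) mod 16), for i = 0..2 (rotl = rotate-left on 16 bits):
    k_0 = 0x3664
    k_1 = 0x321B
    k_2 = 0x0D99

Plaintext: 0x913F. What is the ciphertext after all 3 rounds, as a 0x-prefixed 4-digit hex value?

s_0 = plaintext = 0x913F
s_1 = Round(s_0, k_0) = 0xE3B2
s_2 = Round(s_1, k_1) = 0x8434
s_3 = Round(s_2, k_2) = 0xEA9B

0xEA9B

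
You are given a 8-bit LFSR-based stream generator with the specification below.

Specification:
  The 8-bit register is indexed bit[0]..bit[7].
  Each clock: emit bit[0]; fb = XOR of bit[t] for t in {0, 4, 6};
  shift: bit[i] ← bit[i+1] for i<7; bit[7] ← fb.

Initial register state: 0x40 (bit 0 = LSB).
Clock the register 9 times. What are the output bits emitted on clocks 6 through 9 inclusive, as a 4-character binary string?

0101

reg_0 = 0x40
clock 1: out=0, reg = 0xA0
clock 2: out=0, reg = 0x50
clock 3: out=0, reg = 0x28
clock 4: out=0, reg = 0x14
clock 5: out=0, reg = 0x8A
clock 6: out=0, reg = 0x45
clock 7: out=1, reg = 0x22
clock 8: out=0, reg = 0x11
clock 9: out=1, reg = 0x08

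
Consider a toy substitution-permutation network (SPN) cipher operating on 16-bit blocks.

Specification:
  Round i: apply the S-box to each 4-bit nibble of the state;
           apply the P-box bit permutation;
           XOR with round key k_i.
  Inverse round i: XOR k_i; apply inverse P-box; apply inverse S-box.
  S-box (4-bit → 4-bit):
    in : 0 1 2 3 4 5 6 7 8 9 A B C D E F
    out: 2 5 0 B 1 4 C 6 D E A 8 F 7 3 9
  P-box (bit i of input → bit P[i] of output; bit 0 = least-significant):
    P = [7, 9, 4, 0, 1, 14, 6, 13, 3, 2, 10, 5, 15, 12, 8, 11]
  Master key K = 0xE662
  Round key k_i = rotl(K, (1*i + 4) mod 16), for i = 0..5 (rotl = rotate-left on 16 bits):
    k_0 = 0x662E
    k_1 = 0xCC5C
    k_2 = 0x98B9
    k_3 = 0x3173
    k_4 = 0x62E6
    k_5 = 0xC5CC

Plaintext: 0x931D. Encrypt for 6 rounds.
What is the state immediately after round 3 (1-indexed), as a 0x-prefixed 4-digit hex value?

s_0 = plaintext = 0x931D
s_1 = Round(s_0, k_0) = 0x7DD0
s_2 = Round(s_1, k_1) = 0x9B12
s_3 = Round(s_2, k_2) = 0x81DB
s_4 = Round(s_3, k_3) = 0xFC38
s_5 = Round(s_4, k_4) = 0x8E59
s_6 = Round(s_5, k_5) = 0x4E91

0x81DB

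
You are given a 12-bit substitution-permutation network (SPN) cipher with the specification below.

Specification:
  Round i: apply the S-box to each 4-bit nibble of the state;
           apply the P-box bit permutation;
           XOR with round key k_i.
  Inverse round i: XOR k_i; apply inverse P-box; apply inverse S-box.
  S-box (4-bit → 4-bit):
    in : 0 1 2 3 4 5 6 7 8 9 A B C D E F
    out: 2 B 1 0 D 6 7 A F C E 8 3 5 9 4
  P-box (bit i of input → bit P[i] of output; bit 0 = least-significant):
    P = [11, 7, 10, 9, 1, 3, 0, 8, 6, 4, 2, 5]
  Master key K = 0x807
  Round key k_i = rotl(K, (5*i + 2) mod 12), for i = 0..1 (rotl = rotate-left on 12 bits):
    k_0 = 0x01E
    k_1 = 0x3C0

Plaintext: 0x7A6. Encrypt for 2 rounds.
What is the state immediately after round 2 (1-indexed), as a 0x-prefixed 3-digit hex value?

0x00D

s_0 = plaintext = 0x7A6
s_1 = Round(s_0, k_0) = 0xDA7
s_2 = Round(s_1, k_1) = 0x00D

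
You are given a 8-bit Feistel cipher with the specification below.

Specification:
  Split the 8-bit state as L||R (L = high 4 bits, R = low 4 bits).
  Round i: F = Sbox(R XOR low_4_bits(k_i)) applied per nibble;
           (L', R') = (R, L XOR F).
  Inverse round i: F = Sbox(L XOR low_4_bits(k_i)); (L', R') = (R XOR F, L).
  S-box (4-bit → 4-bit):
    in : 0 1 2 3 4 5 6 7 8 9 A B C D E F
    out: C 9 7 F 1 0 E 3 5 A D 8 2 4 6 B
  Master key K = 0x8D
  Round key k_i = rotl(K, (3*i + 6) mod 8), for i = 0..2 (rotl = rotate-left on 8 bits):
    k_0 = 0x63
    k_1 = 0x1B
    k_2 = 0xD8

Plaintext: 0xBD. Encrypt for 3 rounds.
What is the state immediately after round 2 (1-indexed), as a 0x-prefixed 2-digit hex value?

s_0 = plaintext = 0xBD
s_1 = Round(s_0, k_0) = 0xDD
s_2 = Round(s_1, k_1) = 0xD3
s_3 = Round(s_2, k_2) = 0x35

0xD3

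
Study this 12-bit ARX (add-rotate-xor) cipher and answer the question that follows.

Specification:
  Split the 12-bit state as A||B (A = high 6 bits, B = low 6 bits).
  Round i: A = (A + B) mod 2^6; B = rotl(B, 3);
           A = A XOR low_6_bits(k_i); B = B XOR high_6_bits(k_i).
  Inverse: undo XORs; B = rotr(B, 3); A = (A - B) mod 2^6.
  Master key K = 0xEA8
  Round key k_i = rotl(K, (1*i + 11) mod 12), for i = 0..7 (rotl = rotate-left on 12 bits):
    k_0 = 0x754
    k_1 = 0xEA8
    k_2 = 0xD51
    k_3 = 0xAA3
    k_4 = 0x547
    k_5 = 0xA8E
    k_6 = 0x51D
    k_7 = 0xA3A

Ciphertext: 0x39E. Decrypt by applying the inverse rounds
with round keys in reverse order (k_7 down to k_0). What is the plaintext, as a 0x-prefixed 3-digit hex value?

s_0 = ciphertext = 0x39E
s_1 = InvRound(s_0, k_7) = 0xFB6
s_2 = InvRound(s_1, k_6) = 0x3D4
s_3 = InvRound(s_2, k_5) = 0x2B7
s_4 = InvRound(s_3, k_4) = 0xE54
s_5 = InvRound(s_4, k_3) = 0x8F7
s_6 = InvRound(s_5, k_2) = 0x890
s_7 = InvRound(s_6, k_1) = 0xD55
s_8 = InvRound(s_7, k_0) = 0x801

0x801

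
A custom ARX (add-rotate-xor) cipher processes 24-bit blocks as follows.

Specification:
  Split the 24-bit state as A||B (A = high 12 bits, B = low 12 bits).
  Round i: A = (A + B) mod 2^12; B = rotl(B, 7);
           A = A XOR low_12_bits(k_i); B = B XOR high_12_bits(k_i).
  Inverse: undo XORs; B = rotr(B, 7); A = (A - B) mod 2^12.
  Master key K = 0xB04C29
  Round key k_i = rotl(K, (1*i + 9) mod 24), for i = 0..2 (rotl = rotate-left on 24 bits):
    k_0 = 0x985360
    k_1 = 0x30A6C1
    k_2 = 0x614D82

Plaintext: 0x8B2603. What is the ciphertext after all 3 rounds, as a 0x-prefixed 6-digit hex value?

0x7143DA

s_0 = plaintext = 0x8B2603
s_1 = Round(s_0, k_0) = 0xDD5835
s_2 = Round(s_1, k_1) = 0x0CB9CB
s_3 = Round(s_2, k_2) = 0x7143DA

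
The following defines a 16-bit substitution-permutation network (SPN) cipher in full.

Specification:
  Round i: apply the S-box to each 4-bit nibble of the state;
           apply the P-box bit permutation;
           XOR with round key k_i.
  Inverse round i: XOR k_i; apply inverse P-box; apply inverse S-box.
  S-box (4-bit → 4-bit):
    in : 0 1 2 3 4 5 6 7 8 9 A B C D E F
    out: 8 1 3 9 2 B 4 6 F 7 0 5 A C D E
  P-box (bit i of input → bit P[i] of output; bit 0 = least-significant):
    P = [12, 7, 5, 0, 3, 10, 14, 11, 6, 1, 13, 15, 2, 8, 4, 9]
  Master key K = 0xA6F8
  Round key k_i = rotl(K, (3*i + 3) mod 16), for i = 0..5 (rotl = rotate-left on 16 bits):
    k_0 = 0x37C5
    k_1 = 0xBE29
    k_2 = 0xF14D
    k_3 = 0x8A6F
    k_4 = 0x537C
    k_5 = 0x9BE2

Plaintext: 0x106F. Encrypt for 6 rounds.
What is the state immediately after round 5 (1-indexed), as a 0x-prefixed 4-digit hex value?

0xC3AA

s_0 = plaintext = 0x106F
s_1 = Round(s_0, k_0) = 0xF760
s_2 = Round(s_1, k_1) = 0xDD3A
s_3 = Round(s_2, k_2) = 0x5B55
s_4 = Round(s_3, k_3) = 0xB5A2
s_5 = Round(s_4, k_4) = 0xC3AA
s_6 = Round(s_5, k_5) = 0x18A2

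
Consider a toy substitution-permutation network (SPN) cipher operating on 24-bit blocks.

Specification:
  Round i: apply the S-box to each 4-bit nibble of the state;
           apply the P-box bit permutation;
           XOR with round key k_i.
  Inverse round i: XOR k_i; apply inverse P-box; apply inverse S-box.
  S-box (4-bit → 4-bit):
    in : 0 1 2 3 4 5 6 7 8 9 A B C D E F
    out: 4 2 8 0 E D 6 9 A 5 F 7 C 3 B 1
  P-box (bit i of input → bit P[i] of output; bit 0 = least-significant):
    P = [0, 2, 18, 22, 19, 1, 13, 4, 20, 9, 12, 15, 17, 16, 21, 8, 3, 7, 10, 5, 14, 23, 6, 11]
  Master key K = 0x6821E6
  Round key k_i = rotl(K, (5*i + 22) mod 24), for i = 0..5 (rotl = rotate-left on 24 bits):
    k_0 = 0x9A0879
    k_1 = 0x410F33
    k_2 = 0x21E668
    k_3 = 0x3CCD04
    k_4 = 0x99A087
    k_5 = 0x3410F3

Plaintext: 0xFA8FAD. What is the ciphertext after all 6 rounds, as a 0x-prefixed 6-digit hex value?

s_0 = plaintext = 0xFA8FAD
s_1 = Round(s_0, k_0) = 0x836DC6
s_2 = Round(s_1, k_1) = 0xF42527
s_3 = Round(s_2, k_2) = 0x7133D9
s_4 = Round(s_3, k_3) = 0x308587
s_5 = Round(s_4, k_4) = 0xC83594
s_6 = Round(s_5, k_5) = 0x68A817

0x68A817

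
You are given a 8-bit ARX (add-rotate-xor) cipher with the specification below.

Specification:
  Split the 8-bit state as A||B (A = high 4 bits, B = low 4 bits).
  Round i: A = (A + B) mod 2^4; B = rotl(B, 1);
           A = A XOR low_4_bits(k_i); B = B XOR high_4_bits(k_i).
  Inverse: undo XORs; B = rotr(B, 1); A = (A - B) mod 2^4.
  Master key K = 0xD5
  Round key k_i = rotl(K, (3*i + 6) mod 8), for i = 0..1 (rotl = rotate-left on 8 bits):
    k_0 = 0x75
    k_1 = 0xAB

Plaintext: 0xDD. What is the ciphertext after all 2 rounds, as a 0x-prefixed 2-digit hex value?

s_0 = plaintext = 0xDD
s_1 = Round(s_0, k_0) = 0xFC
s_2 = Round(s_1, k_1) = 0x03

0x03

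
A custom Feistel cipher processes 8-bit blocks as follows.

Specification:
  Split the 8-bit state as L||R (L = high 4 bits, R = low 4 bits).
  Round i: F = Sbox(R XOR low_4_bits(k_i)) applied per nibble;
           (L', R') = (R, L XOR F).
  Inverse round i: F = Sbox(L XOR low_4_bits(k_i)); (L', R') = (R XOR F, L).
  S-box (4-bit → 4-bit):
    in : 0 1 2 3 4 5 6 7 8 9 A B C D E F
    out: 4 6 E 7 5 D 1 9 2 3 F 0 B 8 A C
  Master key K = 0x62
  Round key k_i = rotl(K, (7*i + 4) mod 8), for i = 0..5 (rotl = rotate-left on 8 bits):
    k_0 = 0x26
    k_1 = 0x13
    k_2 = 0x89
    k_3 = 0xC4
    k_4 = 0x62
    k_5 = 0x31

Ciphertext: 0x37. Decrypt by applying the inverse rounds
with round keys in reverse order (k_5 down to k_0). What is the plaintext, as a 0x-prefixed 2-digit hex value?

0x67

s_0 = ciphertext = 0x37
s_1 = InvRound(s_0, k_5) = 0x93
s_2 = InvRound(s_1, k_4) = 0x39
s_3 = InvRound(s_2, k_3) = 0x03
s_4 = InvRound(s_3, k_2) = 0x00
s_5 = InvRound(s_4, k_1) = 0x70
s_6 = InvRound(s_5, k_0) = 0x67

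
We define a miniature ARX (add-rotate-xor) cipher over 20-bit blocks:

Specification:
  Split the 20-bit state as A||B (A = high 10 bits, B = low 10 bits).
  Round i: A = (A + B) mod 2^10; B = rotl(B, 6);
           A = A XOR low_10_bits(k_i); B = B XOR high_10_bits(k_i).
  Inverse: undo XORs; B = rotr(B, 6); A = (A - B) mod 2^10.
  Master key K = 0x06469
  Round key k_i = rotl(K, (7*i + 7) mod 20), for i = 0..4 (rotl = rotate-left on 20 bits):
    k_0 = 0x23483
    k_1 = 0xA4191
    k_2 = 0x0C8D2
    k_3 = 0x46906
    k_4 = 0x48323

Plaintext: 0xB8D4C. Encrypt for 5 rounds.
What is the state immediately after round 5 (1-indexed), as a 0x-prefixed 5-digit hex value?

s_0 = plaintext = 0xB8D4C
s_1 = Round(s_0, k_0) = 0x2B399
s_2 = Round(s_1, k_1) = 0x750E9
s_3 = Round(s_2, k_2) = 0x9BE7C
s_4 = Round(s_3, k_3) = 0x7B63D
s_5 = Round(s_4, k_4) = 0xC2643

0xC2643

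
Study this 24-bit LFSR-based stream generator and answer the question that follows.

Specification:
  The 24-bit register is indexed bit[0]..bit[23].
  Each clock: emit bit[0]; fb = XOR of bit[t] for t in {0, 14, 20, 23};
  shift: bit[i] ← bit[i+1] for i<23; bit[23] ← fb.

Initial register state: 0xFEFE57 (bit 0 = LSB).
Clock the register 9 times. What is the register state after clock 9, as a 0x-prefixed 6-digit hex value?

0x1F7F7F

reg_0 = 0xFEFE57
clock 1: out=1, reg = 0x7F7F2B
clock 2: out=1, reg = 0xBFBF95
clock 3: out=1, reg = 0xDFDFCA
clock 4: out=0, reg = 0xEFEFE5
clock 5: out=1, reg = 0xF7F7F2
clock 6: out=0, reg = 0xFBFBF9
clock 7: out=1, reg = 0x7DFDFC
clock 8: out=0, reg = 0x3EFEFE
clock 9: out=0, reg = 0x1F7F7F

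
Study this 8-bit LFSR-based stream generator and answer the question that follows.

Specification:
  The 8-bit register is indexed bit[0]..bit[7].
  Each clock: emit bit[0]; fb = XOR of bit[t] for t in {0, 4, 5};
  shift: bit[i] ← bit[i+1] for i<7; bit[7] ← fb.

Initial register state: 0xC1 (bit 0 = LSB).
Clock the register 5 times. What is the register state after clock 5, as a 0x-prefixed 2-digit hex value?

0x1E

reg_0 = 0xC1
clock 1: out=1, reg = 0xE0
clock 2: out=0, reg = 0xF0
clock 3: out=0, reg = 0x78
clock 4: out=0, reg = 0x3C
clock 5: out=0, reg = 0x1E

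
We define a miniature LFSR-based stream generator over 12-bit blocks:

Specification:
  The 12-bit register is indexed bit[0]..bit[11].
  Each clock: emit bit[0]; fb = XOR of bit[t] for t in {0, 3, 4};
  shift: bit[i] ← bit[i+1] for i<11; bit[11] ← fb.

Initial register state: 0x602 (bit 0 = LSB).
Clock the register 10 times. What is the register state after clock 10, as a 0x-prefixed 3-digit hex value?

reg_0 = 0x602
clock 1: out=0, reg = 0x301
clock 2: out=1, reg = 0x980
clock 3: out=0, reg = 0x4C0
clock 4: out=0, reg = 0x260
clock 5: out=0, reg = 0x130
clock 6: out=0, reg = 0x898
clock 7: out=0, reg = 0x44C
clock 8: out=0, reg = 0xA26
clock 9: out=0, reg = 0x513
clock 10: out=1, reg = 0x289

0x289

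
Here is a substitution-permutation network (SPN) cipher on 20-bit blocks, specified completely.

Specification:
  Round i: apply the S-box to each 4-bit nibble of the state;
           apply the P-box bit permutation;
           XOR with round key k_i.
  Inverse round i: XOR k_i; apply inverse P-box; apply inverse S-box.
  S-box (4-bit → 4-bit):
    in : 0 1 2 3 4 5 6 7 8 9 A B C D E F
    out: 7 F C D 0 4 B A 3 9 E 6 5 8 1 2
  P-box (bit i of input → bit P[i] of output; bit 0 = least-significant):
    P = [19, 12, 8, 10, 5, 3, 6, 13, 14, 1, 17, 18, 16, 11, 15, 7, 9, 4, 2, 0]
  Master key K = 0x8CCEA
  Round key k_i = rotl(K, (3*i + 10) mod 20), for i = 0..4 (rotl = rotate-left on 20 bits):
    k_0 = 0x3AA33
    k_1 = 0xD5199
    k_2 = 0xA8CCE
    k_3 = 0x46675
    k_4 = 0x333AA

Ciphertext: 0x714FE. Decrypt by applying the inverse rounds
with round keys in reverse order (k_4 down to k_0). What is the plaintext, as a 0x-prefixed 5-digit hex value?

s_0 = ciphertext = 0x714FE
s_1 = InvRound(s_0, k_4) = 0x04D22
s_2 = InvRound(s_1, k_3) = 0x1F725
s_3 = InvRound(s_2, k_2) = 0x96010
s_4 = InvRound(s_3, k_1) = 0xDDD7B
s_5 = InvRound(s_4, k_0) = 0xE43A1

0xE43A1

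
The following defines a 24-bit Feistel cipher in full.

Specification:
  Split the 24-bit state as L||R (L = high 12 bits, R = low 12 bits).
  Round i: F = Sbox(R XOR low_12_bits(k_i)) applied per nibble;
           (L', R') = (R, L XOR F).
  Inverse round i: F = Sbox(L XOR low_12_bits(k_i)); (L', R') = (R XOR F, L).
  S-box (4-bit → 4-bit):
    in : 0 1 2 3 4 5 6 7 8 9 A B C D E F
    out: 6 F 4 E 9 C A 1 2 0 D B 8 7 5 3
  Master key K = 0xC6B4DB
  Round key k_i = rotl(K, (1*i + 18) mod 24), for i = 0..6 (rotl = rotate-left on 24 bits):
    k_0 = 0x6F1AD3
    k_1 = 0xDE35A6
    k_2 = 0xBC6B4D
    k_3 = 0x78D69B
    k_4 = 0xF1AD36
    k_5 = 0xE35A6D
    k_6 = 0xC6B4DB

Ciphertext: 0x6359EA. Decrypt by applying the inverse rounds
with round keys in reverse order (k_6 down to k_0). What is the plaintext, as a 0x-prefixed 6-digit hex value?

s_0 = ciphertext = 0x6359EA
s_1 = InvRound(s_0, k_6) = 0xDBF635
s_2 = InvRound(s_1, k_5) = 0x741DBF
s_3 = InvRound(s_2, k_4) = 0x0AE741
s_4 = InvRound(s_3, k_3) = 0xDAD0AE
s_5 = InvRound(s_4, k_2) = 0xAF8DAD
s_6 = InvRound(s_5, k_1) = 0xE68AF8
s_7 = InvRound(s_6, k_0) = 0x343E68

0x343E68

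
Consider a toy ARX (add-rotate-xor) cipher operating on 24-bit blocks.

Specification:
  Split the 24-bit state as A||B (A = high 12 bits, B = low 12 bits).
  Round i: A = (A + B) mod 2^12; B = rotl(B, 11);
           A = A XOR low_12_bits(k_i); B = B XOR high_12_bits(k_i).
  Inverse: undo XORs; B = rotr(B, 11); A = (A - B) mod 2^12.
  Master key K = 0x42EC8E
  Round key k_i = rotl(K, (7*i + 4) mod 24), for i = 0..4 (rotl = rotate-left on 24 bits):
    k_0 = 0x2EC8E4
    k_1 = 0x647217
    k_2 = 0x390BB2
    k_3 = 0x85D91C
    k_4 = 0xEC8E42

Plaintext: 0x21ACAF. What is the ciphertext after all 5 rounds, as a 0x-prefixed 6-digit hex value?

0x8A5701

s_0 = plaintext = 0x21ACAF
s_1 = Round(s_0, k_0) = 0x62DCBB
s_2 = Round(s_1, k_1) = 0x0FF81A
s_3 = Round(s_2, k_2) = 0x2AB79D
s_4 = Round(s_3, k_3) = 0x354393
s_5 = Round(s_4, k_4) = 0x8A5701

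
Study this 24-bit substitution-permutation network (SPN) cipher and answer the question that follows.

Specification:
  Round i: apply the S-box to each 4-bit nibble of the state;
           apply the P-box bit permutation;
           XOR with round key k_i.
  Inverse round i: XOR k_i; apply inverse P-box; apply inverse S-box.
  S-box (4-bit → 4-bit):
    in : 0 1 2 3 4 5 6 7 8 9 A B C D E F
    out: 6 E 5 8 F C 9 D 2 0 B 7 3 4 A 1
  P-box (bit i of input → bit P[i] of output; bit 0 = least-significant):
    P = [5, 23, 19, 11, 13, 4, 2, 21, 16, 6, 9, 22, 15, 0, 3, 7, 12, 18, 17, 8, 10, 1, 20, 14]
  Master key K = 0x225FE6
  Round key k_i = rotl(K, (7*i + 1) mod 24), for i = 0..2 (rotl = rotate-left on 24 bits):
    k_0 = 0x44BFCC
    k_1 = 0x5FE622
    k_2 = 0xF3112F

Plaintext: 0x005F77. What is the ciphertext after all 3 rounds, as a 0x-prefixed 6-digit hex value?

0xED175B

s_0 = plaintext = 0x005F77
s_1 = Round(s_0, k_0) = 0x7B9762
s_2 = Round(s_1, k_1) = 0x209002
s_3 = Round(s_2, k_2) = 0xED175B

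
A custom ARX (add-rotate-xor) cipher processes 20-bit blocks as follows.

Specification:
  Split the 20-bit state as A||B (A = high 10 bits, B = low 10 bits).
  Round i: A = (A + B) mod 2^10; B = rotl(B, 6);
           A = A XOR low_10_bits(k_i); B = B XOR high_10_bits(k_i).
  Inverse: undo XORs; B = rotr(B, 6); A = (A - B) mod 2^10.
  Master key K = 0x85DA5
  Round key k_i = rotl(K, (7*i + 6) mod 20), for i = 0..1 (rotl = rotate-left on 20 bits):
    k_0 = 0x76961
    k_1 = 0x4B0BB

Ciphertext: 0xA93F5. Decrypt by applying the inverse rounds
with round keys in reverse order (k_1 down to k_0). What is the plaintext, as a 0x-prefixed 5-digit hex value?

0x75011

s_0 = ciphertext = 0xA93F5
s_1 = InvRound(s_0, k_1) = 0x2119B
s_2 = InvRound(s_1, k_0) = 0x75011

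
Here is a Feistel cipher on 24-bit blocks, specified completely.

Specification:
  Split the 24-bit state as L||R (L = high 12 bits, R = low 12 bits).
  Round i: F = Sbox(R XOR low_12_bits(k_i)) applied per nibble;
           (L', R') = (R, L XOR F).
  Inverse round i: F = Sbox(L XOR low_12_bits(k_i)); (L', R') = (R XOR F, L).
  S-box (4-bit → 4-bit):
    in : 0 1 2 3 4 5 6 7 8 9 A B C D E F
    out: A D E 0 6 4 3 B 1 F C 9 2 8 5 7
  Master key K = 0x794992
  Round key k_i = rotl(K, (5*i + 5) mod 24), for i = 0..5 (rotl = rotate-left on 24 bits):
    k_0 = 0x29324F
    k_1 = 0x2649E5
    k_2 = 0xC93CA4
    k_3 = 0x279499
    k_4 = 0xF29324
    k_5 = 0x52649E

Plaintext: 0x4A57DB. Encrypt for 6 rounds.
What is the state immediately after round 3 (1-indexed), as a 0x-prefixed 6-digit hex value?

s_0 = plaintext = 0x4A57DB
s_1 = Round(s_0, k_0) = 0x7DB053
s_2 = Round(s_1, k_1) = 0x053848
s_3 = Round(s_2, k_2) = 0x848601
s_4 = Round(s_3, k_3) = 0x6016B9
s_5 = Round(s_4, k_4) = 0x6B92F9
s_6 = Round(s_5, k_5) = 0x2F9582

0x848601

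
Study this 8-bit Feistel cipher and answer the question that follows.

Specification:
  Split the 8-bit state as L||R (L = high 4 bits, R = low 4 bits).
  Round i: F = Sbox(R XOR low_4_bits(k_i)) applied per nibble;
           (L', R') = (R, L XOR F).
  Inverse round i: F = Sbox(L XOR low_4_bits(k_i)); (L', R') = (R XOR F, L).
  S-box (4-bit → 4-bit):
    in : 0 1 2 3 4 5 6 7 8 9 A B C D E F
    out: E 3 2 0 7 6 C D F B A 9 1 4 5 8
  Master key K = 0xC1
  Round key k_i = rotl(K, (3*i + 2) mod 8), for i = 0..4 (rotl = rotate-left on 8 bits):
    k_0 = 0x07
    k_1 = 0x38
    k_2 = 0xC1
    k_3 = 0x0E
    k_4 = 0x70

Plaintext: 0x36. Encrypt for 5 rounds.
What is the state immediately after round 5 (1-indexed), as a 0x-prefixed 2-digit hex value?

0xA5

s_0 = plaintext = 0x36
s_1 = Round(s_0, k_0) = 0x60
s_2 = Round(s_1, k_1) = 0x09
s_3 = Round(s_2, k_2) = 0x9F
s_4 = Round(s_3, k_3) = 0xFA
s_5 = Round(s_4, k_4) = 0xA5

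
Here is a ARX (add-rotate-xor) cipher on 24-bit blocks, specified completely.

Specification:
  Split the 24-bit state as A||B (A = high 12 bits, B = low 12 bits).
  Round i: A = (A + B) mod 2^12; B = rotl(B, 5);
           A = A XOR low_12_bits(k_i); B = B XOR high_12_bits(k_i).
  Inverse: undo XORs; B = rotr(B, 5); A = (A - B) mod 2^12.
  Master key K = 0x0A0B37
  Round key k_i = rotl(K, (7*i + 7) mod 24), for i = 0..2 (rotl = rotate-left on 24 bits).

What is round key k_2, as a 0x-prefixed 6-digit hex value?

K = 0x0A0B37
k_0 = rotl(K, (7*0+7) mod 24) = rotl(K, 7) = 0x059B85
k_1 = rotl(K, (7*1+7) mod 24) = rotl(K, 14) = 0xCDC282
k_2 = rotl(K, (7*2+7) mod 24) = rotl(K, 21) = 0xE14166

0xE14166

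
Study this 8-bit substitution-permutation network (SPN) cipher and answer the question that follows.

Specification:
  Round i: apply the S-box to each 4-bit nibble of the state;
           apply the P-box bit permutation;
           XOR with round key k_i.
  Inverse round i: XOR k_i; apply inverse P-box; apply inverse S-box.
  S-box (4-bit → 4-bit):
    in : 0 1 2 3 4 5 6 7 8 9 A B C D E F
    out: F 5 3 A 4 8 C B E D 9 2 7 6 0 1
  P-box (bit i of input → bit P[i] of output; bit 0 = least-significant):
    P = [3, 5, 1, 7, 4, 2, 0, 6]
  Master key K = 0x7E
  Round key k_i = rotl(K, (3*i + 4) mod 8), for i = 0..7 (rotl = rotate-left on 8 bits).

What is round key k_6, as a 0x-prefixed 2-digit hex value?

K = 0x7E
k_0 = rotl(K, (3*0+4) mod 8) = rotl(K, 4) = 0xE7
k_1 = rotl(K, (3*1+4) mod 8) = rotl(K, 7) = 0x3F
k_2 = rotl(K, (3*2+4) mod 8) = rotl(K, 2) = 0xF9
k_3 = rotl(K, (3*3+4) mod 8) = rotl(K, 5) = 0xCF
k_4 = rotl(K, (3*4+4) mod 8) = rotl(K, 0) = 0x7E
k_5 = rotl(K, (3*5+4) mod 8) = rotl(K, 3) = 0xF3
k_6 = rotl(K, (3*6+4) mod 8) = rotl(K, 6) = 0x9F

0x9F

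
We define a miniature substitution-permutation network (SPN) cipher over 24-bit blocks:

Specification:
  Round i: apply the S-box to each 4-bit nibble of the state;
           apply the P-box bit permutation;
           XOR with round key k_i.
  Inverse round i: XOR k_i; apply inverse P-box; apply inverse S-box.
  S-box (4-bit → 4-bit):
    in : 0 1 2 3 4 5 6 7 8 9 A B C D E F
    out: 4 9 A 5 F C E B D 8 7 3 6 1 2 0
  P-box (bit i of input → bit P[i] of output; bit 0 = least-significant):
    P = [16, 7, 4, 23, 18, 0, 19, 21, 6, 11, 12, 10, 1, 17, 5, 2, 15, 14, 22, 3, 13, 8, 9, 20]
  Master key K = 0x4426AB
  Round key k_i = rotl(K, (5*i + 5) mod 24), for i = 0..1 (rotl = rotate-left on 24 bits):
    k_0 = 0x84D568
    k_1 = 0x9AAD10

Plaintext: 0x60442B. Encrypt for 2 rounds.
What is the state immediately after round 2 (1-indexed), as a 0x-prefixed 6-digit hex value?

s_0 = plaintext = 0x60442B
s_1 = Round(s_0, k_0) = 0xF7CA8F
s_2 = Round(s_1, k_1) = 0xB47578

0xB47578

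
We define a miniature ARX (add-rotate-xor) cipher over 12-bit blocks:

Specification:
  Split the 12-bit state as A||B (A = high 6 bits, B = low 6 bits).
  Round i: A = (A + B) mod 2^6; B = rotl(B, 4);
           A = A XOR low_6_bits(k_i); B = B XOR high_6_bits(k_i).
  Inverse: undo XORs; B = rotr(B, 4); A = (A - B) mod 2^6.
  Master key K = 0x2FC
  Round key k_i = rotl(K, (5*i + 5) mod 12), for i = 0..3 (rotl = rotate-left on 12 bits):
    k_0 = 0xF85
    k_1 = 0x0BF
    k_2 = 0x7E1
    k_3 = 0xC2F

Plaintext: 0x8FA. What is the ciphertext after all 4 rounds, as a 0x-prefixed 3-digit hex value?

0x55F

s_0 = plaintext = 0x8FA
s_1 = Round(s_0, k_0) = 0x610
s_2 = Round(s_1, k_1) = 0x5C6
s_3 = Round(s_2, k_2) = 0xF3E
s_4 = Round(s_3, k_3) = 0x55F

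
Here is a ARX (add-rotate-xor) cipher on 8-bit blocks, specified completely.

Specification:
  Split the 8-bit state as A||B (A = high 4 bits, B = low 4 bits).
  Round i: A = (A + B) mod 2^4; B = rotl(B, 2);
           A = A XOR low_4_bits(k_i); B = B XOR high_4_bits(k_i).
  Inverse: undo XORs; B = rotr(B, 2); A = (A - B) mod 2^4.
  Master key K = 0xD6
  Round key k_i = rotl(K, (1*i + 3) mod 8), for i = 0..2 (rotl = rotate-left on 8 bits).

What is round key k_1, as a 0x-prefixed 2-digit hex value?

K = 0xD6
k_0 = rotl(K, (1*0+3) mod 8) = rotl(K, 3) = 0xB6
k_1 = rotl(K, (1*1+3) mod 8) = rotl(K, 4) = 0x6D

0x6D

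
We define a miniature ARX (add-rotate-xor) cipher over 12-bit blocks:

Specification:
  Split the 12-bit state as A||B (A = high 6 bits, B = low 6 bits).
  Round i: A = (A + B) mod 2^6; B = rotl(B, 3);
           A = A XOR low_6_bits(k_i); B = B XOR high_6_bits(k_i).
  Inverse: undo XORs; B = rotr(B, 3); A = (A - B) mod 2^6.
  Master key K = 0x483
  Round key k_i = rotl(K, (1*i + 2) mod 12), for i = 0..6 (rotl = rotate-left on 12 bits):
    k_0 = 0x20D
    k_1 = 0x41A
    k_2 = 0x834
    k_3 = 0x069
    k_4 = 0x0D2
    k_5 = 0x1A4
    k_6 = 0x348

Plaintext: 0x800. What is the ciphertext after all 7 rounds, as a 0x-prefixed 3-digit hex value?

s_0 = plaintext = 0x800
s_1 = Round(s_0, k_0) = 0xB48
s_2 = Round(s_1, k_1) = 0xBD1
s_3 = Round(s_2, k_2) = 0xD2A
s_4 = Round(s_3, k_3) = 0xDD4
s_5 = Round(s_4, k_4) = 0x661
s_6 = Round(s_5, k_5) = 0x78A
s_7 = Round(s_6, k_6) = 0x81C

0x81C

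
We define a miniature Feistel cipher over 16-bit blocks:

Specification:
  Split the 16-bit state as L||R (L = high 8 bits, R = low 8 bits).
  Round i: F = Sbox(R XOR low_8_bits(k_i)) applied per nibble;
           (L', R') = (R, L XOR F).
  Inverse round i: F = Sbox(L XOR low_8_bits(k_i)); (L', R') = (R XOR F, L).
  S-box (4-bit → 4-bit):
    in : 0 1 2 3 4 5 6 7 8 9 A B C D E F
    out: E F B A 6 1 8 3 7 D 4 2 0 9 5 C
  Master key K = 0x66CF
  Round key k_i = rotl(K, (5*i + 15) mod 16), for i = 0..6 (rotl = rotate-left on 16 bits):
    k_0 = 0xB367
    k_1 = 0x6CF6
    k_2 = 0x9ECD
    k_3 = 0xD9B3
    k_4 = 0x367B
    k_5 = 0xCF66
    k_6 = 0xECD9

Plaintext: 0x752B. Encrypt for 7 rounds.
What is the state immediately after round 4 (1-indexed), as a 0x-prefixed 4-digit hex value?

s_0 = plaintext = 0x752B
s_1 = Round(s_0, k_0) = 0x2B15
s_2 = Round(s_1, k_1) = 0x1571
s_3 = Round(s_2, k_2) = 0x7135
s_4 = Round(s_3, k_3) = 0x3509
s_5 = Round(s_4, k_4) = 0x090E
s_6 = Round(s_5, k_5) = 0x0E8E
s_7 = Round(s_6, k_6) = 0x8E1D

0x3509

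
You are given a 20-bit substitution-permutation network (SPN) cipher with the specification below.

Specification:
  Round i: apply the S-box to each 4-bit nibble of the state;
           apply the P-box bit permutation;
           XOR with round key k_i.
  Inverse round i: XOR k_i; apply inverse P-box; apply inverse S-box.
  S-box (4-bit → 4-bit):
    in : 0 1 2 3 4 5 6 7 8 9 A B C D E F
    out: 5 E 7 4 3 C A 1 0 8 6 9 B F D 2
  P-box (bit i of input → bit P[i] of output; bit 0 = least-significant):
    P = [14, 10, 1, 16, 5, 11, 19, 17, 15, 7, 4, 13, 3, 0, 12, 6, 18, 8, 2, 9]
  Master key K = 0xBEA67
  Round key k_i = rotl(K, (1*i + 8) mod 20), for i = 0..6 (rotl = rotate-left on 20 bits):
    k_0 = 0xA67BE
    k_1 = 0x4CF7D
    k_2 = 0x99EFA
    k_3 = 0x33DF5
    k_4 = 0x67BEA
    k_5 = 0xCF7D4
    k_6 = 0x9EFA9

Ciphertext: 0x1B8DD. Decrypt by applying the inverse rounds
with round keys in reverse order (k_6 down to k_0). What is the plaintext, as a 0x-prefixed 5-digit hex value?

s_0 = ciphertext = 0x1B8DD
s_1 = InvRound(s_0, k_6) = 0x15304
s_2 = InvRound(s_1, k_5) = 0x79D36
s_3 = InvRound(s_2, k_4) = 0x5BD8C
s_4 = InvRound(s_3, k_3) = 0x7C0B8
s_5 = InvRound(s_4, k_2) = 0xB5812
s_6 = InvRound(s_5, k_1) = 0xDD7E1
s_7 = InvRound(s_6, k_0) = 0x0DE95

0x0DE95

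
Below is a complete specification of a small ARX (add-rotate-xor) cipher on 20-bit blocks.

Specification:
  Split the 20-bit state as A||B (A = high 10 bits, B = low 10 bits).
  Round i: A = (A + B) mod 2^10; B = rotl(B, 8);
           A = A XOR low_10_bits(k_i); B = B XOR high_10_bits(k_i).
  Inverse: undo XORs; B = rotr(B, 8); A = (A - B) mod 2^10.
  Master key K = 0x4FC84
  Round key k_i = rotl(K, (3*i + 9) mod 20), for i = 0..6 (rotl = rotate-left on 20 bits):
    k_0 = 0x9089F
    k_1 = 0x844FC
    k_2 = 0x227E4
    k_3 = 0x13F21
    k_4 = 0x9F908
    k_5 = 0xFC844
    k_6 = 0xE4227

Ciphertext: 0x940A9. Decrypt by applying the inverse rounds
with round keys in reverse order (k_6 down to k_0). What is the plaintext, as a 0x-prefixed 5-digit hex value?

s_0 = ciphertext = 0x940A9
s_1 = InvRound(s_0, k_6) = 0xE40E7
s_2 = InvRound(s_1, k_5) = 0xDF457
s_3 = InvRound(s_2, k_4) = 0x73CA6
s_4 = InvRound(s_3, k_3) = 0xD2BA4
s_5 = InvRound(s_4, k_2) = 0xFDCB7
s_6 = InvRound(s_5, k_1) = 0x1C69A
s_7 = InvRound(s_6, k_0) = 0x63B60

0x63B60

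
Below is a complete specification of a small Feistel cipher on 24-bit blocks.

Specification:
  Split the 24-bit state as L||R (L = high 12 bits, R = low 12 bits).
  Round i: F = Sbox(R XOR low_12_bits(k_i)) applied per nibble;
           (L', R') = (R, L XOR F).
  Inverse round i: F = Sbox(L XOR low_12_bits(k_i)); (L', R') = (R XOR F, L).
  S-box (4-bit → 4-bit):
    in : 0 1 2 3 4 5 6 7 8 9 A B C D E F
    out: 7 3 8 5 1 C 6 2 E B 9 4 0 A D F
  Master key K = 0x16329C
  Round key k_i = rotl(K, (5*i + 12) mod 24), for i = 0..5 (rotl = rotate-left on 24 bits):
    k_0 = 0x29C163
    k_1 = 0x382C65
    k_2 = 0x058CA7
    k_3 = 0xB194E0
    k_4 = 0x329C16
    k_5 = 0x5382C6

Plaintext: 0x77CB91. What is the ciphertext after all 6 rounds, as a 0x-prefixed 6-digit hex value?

0x46199E

s_0 = plaintext = 0x77CB91
s_1 = Round(s_0, k_0) = 0xB91E84
s_2 = Round(s_1, k_1) = 0xE84342
s_3 = Round(s_2, k_2) = 0x342158
s_4 = Round(s_3, k_3) = 0x158F0C
s_5 = Round(s_4, k_4) = 0xF0C461
s_6 = Round(s_5, k_5) = 0x46199E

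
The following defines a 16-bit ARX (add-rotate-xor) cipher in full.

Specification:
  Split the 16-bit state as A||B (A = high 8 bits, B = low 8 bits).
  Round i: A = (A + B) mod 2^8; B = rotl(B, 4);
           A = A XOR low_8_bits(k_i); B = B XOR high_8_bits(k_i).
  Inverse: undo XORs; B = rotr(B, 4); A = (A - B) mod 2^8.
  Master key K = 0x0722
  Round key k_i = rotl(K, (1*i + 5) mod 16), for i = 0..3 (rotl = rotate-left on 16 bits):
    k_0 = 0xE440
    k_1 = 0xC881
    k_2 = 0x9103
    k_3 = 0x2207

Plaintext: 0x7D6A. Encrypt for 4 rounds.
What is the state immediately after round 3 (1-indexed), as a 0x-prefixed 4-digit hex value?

0x575F

s_0 = plaintext = 0x7D6A
s_1 = Round(s_0, k_0) = 0xA742
s_2 = Round(s_1, k_1) = 0x68EC
s_3 = Round(s_2, k_2) = 0x575F
s_4 = Round(s_3, k_3) = 0xB1D7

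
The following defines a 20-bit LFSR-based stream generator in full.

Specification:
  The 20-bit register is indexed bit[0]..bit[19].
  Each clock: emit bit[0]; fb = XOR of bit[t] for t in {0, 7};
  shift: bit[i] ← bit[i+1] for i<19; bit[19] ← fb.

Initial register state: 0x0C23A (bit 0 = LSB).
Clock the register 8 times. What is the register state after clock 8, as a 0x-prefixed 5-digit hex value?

reg_0 = 0x0C23A
clock 1: out=0, reg = 0x0611D
clock 2: out=1, reg = 0x8308E
clock 3: out=0, reg = 0xC1847
clock 4: out=1, reg = 0xE0C23
clock 5: out=1, reg = 0xF0611
clock 6: out=1, reg = 0xF8308
clock 7: out=0, reg = 0x7C184
clock 8: out=0, reg = 0xBE0C2

0xBE0C2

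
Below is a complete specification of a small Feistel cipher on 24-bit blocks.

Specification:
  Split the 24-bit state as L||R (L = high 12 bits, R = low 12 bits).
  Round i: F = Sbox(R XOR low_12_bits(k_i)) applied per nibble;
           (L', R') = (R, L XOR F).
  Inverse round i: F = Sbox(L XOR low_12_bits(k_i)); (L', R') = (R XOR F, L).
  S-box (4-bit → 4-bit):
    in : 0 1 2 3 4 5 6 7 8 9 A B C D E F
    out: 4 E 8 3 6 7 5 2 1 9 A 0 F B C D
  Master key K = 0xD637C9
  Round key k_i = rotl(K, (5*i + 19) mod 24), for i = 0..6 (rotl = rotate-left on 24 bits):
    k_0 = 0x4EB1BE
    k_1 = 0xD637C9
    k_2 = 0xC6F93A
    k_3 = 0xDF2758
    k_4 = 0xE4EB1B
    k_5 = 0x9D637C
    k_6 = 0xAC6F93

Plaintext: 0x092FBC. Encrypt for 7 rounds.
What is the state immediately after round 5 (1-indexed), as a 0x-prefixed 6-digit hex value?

s_0 = plaintext = 0x092FBC
s_1 = Round(s_0, k_0) = 0xFBCCDA
s_2 = Round(s_1, k_1) = 0xCDAF5F
s_3 = Round(s_2, k_2) = 0xF5F98D
s_4 = Round(s_3, k_3) = 0x98D3E8
s_5 = Round(s_4, k_4) = 0x3E885E
s_6 = Round(s_5, k_5) = 0x85E360
s_7 = Round(s_6, k_6) = 0x36078D

0x3E885E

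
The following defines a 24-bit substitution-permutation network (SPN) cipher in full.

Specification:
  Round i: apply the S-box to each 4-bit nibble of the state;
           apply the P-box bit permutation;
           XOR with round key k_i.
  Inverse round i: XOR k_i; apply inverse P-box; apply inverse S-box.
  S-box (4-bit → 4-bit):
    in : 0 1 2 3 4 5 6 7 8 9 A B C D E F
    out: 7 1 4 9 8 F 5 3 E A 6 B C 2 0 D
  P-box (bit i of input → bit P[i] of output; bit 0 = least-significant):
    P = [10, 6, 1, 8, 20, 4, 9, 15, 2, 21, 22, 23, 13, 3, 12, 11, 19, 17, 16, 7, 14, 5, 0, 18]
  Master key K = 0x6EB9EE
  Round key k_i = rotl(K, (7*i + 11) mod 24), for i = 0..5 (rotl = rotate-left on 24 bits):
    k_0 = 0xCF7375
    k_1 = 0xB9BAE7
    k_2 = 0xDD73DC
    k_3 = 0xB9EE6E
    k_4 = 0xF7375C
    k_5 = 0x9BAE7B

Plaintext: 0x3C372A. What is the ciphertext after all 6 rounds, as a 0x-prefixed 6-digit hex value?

0xD7BF28

s_0 = plaintext = 0x3C372A
s_1 = Round(s_0, k_0) = 0xEA19B3
s_2 = Round(s_1, k_1) = 0x0A1FF7
s_3 = Round(s_2, k_2) = 0x0E95B9
s_4 = Round(s_3, k_3) = 0x492713
s_5 = Round(s_4, k_4) = 0xC122D8
s_6 = Round(s_5, k_5) = 0xD7BF28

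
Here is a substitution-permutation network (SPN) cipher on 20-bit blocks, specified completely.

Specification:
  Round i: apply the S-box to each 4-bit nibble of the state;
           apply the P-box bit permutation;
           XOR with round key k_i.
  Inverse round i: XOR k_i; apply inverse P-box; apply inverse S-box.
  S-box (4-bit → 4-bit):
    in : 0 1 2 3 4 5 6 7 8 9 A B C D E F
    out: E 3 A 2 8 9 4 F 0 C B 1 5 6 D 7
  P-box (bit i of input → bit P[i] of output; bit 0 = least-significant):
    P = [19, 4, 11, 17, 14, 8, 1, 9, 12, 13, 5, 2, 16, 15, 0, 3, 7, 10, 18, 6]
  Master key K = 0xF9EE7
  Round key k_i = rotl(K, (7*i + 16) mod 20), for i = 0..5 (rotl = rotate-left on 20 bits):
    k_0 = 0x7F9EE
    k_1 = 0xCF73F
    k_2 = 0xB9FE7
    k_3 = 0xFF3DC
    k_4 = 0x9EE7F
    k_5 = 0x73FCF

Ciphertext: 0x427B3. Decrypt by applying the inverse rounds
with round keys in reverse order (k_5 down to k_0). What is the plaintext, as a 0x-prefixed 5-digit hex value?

0xF7B70

s_0 = ciphertext = 0x427B3
s_1 = InvRound(s_0, k_5) = 0x45E80
s_2 = InvRound(s_1, k_4) = 0xE7761
s_3 = InvRound(s_2, k_3) = 0x17983
s_4 = InvRound(s_3, k_2) = 0x23055
s_5 = InvRound(s_4, k_1) = 0x02675
s_6 = InvRound(s_5, k_0) = 0xF7B70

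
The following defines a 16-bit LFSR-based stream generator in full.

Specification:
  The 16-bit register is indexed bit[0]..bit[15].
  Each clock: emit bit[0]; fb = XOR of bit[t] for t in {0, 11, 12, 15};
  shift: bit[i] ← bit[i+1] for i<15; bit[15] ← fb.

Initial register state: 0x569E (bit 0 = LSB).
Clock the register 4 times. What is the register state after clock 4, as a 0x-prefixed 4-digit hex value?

0xF569

reg_0 = 0x569E
clock 1: out=0, reg = 0xAB4F
clock 2: out=1, reg = 0xD5A7
clock 3: out=1, reg = 0xEAD3
clock 4: out=1, reg = 0xF569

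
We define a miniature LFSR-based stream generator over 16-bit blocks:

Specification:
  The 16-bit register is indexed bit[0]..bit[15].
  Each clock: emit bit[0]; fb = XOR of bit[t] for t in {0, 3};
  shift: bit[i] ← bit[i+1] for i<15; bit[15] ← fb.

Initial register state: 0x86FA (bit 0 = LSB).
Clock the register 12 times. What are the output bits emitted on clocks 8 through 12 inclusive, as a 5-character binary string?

reg_0 = 0x86FA
clock 1: out=0, reg = 0xC37D
clock 2: out=1, reg = 0x61BE
clock 3: out=0, reg = 0xB0DF
clock 4: out=1, reg = 0x586F
clock 5: out=1, reg = 0x2C37
clock 6: out=1, reg = 0x961B
clock 7: out=1, reg = 0x4B0D
clock 8: out=1, reg = 0x2586
clock 9: out=0, reg = 0x12C3
clock 10: out=1, reg = 0x8961
clock 11: out=1, reg = 0xC4B0
clock 12: out=0, reg = 0x6258

10110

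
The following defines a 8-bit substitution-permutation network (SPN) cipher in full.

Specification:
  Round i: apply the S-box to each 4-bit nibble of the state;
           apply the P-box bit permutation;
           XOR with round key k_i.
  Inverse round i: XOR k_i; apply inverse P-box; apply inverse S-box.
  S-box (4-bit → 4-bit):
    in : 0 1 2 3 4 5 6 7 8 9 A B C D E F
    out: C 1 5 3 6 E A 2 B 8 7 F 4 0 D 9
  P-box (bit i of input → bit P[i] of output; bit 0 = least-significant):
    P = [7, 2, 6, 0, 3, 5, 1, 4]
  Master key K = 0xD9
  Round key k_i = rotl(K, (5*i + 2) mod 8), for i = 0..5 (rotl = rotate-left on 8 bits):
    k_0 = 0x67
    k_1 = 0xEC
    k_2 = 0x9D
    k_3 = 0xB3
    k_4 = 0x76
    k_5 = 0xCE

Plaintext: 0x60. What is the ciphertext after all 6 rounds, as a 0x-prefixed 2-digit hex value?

0xC7

s_0 = plaintext = 0x60
s_1 = Round(s_0, k_0) = 0x16
s_2 = Round(s_1, k_1) = 0xE1
s_3 = Round(s_2, k_2) = 0x07
s_4 = Round(s_3, k_3) = 0xA5
s_5 = Round(s_4, k_4) = 0x19
s_6 = Round(s_5, k_5) = 0xC7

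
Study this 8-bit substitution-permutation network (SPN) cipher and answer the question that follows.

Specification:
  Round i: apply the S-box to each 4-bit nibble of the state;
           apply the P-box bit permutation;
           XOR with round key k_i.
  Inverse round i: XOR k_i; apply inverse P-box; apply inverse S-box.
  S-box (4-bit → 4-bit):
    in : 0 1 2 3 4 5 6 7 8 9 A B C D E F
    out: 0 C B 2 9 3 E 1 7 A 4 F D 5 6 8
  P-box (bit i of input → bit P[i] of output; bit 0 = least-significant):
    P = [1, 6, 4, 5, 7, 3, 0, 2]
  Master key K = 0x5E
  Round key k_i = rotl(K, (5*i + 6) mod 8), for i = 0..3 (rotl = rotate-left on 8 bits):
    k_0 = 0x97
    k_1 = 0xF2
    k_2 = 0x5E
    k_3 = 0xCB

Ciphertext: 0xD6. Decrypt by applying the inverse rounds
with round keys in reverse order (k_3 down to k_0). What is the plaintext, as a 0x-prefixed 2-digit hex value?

0x01

s_0 = ciphertext = 0xD6
s_1 = InvRound(s_0, k_3) = 0x6A
s_2 = InvRound(s_1, k_2) = 0xF1
s_3 = InvRound(s_2, k_1) = 0xA7
s_4 = InvRound(s_3, k_0) = 0x01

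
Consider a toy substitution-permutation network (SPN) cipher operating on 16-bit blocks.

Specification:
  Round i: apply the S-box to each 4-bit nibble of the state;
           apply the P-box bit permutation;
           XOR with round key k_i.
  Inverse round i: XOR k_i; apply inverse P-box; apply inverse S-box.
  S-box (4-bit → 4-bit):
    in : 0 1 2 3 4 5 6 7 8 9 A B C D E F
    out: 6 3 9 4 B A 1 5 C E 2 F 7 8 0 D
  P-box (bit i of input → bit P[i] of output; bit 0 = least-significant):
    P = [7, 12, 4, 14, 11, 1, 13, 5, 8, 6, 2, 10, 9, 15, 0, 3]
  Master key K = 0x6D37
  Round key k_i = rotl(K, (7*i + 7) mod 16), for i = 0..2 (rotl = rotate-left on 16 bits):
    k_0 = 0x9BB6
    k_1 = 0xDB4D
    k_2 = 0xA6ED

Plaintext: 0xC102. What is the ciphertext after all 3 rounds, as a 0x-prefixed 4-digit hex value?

0x6A9F

s_0 = plaintext = 0xC102
s_1 = Round(s_0, k_0) = 0x7875
s_2 = Round(s_1, k_1) = 0xA548
s_3 = Round(s_2, k_2) = 0x6A9F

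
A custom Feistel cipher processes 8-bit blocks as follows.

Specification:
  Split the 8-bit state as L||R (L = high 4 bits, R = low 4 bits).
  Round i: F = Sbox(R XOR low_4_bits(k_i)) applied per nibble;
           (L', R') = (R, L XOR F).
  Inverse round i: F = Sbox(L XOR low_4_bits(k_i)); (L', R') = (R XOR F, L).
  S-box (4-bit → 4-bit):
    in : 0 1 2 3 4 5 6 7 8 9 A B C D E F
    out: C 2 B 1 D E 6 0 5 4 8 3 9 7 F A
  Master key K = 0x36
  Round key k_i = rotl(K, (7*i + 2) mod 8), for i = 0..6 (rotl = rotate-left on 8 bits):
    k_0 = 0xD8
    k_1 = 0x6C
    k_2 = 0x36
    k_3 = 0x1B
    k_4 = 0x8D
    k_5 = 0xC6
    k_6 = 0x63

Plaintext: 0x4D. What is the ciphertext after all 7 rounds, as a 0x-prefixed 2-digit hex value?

0xDE

s_0 = plaintext = 0x4D
s_1 = Round(s_0, k_0) = 0xDA
s_2 = Round(s_1, k_1) = 0xAB
s_3 = Round(s_2, k_2) = 0xBD
s_4 = Round(s_3, k_3) = 0xDD
s_5 = Round(s_4, k_4) = 0xD1
s_6 = Round(s_5, k_5) = 0x1D
s_7 = Round(s_6, k_6) = 0xDE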